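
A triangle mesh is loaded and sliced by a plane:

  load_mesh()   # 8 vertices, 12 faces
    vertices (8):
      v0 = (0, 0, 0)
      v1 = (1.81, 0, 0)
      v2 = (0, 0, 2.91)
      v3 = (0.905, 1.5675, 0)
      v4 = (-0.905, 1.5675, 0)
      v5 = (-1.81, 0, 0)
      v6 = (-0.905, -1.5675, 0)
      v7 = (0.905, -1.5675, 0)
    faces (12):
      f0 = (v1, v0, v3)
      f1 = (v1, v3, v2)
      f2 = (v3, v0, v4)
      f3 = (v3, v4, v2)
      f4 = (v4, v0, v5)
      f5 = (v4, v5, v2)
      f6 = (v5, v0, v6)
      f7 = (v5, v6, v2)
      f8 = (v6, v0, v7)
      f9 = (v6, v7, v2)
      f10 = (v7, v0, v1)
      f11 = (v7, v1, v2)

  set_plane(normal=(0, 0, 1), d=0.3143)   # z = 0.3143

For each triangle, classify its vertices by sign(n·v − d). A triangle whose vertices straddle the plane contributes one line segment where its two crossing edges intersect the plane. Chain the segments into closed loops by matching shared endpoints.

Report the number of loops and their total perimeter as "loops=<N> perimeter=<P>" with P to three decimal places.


Straddling triangles (6 of 12):
  (v1,v3,v2) [--+] → (0.807254, 1.3982, 0.3143)–(1.61451, 0, 0.3143)  len=1.6145
  (v3,v4,v2) [--+] → (-0.807254, 1.3982, 0.3143)–(0.807254, 1.3982, 0.3143)  len=1.6145
  (v4,v5,v2) [--+] → (-1.61451, 0, 0.3143)–(-0.807254, 1.3982, 0.3143)  len=1.6145
  (v5,v6,v2) [--+] → (-0.807254, -1.3982, 0.3143)–(-1.61451, 0, 0.3143)  len=1.6145
  (v6,v7,v2) [--+] → (0.807254, -1.3982, 0.3143)–(-0.807254, -1.3982, 0.3143)  len=1.6145
  (v7,v1,v2) [--+] → (1.61451, 0, 0.3143)–(0.807254, -1.3982, 0.3143)  len=1.6145

Chained into 1 loop(s):
  loop 1: 6 segments, perimeter = 9.6870
Total perimeter = 9.687

loops=1 perimeter=9.687


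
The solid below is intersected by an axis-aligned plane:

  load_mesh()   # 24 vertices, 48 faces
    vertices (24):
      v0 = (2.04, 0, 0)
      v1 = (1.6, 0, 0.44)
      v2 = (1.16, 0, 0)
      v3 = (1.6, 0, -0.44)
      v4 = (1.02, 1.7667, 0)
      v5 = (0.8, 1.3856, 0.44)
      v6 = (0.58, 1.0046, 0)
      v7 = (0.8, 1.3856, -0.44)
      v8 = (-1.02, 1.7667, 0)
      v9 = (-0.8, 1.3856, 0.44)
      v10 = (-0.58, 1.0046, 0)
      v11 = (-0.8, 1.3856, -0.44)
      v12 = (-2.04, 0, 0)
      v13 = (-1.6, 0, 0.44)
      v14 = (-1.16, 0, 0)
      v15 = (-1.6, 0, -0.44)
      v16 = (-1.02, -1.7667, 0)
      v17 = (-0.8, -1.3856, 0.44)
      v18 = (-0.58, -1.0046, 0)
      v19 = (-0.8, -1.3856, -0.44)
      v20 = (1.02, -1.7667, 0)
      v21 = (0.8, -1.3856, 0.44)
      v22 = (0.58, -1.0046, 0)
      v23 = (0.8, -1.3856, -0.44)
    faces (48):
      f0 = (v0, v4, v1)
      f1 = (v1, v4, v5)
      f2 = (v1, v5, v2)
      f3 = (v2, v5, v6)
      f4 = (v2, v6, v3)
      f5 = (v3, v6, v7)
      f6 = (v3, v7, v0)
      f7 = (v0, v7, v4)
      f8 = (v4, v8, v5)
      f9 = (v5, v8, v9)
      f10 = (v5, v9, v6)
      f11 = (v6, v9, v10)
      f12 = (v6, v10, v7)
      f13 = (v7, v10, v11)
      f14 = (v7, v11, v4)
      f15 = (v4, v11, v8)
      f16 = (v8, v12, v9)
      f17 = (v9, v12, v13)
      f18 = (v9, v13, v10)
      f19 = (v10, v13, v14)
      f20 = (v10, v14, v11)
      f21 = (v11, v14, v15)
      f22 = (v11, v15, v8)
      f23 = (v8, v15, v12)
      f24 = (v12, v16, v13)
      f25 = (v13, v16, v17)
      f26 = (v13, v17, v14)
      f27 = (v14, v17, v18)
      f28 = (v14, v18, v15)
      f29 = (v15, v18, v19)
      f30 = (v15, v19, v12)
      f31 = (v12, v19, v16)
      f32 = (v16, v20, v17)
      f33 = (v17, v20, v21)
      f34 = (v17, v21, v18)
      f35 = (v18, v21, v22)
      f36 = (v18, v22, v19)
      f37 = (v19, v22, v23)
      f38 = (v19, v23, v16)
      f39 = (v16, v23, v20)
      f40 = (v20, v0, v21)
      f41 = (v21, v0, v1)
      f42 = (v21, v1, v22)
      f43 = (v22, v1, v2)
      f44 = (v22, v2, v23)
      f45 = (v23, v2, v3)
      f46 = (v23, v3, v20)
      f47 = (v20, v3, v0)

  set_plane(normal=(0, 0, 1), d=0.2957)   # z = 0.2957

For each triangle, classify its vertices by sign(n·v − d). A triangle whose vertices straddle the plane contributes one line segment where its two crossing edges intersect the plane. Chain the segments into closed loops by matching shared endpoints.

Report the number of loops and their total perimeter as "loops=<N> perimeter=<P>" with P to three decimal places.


Straddling triangles (24 of 48):
  (v0,v4,v1) [--+] → (1.40979, 0.579397, 0.2957)–(1.7443, 0, 0.2957)  len=0.6690
  (v1,v4,v5) [+-+] → (1.40979, 0.579397, 0.2957)–(0.87215, 1.51058, 0.2957)  len=1.0752
  (v1,v5,v2) [++-] → (0.918064, 0.931186, 0.2957)–(1.4557, 0, 0.2957)  len=1.0752
  (v2,v5,v6) [-+-] → (0.918064, 0.931186, 0.2957)–(0.72785, 1.26065, 0.2957)  len=0.3804
  (v4,v8,v5) [--+] → (0.203123, 1.51058, 0.2957)–(0.87215, 1.51058, 0.2957)  len=0.6690
  (v5,v8,v9) [+-+] → (0.203123, 1.51058, 0.2957)–(-0.87215, 1.51058, 0.2957)  len=1.0753
  (v5,v9,v6) [++-] → (-0.347423, 1.26065, 0.2957)–(0.72785, 1.26065, 0.2957)  len=1.0753
  (v6,v9,v10) [-+-] → (-0.347423, 1.26065, 0.2957)–(-0.72785, 1.26065, 0.2957)  len=0.3804
  (v8,v12,v9) [--+] → (-1.20666, 0.931186, 0.2957)–(-0.87215, 1.51058, 0.2957)  len=0.6690
  (v9,v12,v13) [+-+] → (-1.20666, 0.931186, 0.2957)–(-1.7443, 0, 0.2957)  len=1.0752
  (v9,v13,v10) [++-] → (-1.26549, 0.329463, 0.2957)–(-0.72785, 1.26065, 0.2957)  len=1.0752
  (v10,v13,v14) [-+-] → (-1.26549, 0.329463, 0.2957)–(-1.4557, 0, 0.2957)  len=0.3804
  (v12,v16,v13) [--+] → (-1.40979, -0.579397, 0.2957)–(-1.7443, 0, 0.2957)  len=0.6690
  (v13,v16,v17) [+-+] → (-1.40979, -0.579397, 0.2957)–(-0.87215, -1.51058, 0.2957)  len=1.0752
  (v13,v17,v14) [++-] → (-0.918064, -0.931186, 0.2957)–(-1.4557, 0, 0.2957)  len=1.0752
  (v14,v17,v18) [-+-] → (-0.918064, -0.931186, 0.2957)–(-0.72785, -1.26065, 0.2957)  len=0.3804
  (v16,v20,v17) [--+] → (-0.203123, -1.51058, 0.2957)–(-0.87215, -1.51058, 0.2957)  len=0.6690
  (v17,v20,v21) [+-+] → (-0.203123, -1.51058, 0.2957)–(0.87215, -1.51058, 0.2957)  len=1.0753
  (v17,v21,v18) [++-] → (0.347423, -1.26065, 0.2957)–(-0.72785, -1.26065, 0.2957)  len=1.0753
  (v18,v21,v22) [-+-] → (0.347423, -1.26065, 0.2957)–(0.72785, -1.26065, 0.2957)  len=0.3804
  (v20,v0,v21) [--+] → (1.20666, -0.931186, 0.2957)–(0.87215, -1.51058, 0.2957)  len=0.6690
  (v21,v0,v1) [+-+] → (1.20666, -0.931186, 0.2957)–(1.7443, 0, 0.2957)  len=1.0752
  (v21,v1,v22) [++-] → (1.26549, -0.329463, 0.2957)–(0.72785, -1.26065, 0.2957)  len=1.0752
  (v22,v1,v2) [-+-] → (1.26549, -0.329463, 0.2957)–(1.4557, 0, 0.2957)  len=0.3804

Chained into 2 loop(s):
  loop 1: 12 segments, perimeter = 10.4657
  loop 2: 12 segments, perimeter = 8.7341
Total perimeter = 19.200

loops=2 perimeter=19.200


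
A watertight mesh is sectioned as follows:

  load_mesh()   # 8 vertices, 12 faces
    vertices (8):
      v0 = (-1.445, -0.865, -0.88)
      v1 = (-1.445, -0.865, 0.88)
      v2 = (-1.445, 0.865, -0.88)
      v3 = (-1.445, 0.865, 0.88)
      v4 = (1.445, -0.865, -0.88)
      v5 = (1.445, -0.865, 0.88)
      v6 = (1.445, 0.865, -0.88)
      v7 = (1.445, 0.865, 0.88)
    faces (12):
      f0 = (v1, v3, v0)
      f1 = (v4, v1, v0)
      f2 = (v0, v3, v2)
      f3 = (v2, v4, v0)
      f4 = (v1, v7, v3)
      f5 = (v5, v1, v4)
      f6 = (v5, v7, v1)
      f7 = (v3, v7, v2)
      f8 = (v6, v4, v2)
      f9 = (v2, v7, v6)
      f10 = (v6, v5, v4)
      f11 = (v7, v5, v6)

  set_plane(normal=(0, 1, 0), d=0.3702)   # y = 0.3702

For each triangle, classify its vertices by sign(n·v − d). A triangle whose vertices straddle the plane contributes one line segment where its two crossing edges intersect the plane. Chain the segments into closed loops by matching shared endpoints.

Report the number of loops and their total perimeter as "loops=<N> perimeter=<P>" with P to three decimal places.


loops=1 perimeter=9.300

Straddling triangles (8 of 12):
  (v1,v3,v0) [-+-] → (-1.445, 0.3702, 0.88)–(-1.445, 0.3702, 0.37662)  len=0.5034
  (v0,v3,v2) [-++] → (-1.445, 0.3702, 0.37662)–(-1.445, 0.3702, -0.88)  len=1.2566
  (v2,v4,v0) [+--] → (-0.618427, 0.3702, -0.88)–(-1.445, 0.3702, -0.88)  len=0.8266
  (v1,v7,v3) [-++] → (0.618427, 0.3702, 0.88)–(-1.445, 0.3702, 0.88)  len=2.0634
  (v5,v7,v1) [-+-] → (1.445, 0.3702, 0.88)–(0.618427, 0.3702, 0.88)  len=0.8266
  (v6,v4,v2) [+-+] → (1.445, 0.3702, -0.88)–(-0.618427, 0.3702, -0.88)  len=2.0634
  (v6,v5,v4) [+--] → (1.445, 0.3702, -0.37662)–(1.445, 0.3702, -0.88)  len=0.5034
  (v7,v5,v6) [+-+] → (1.445, 0.3702, 0.88)–(1.445, 0.3702, -0.37662)  len=1.2566

Chained into 1 loop(s):
  loop 1: 8 segments, perimeter = 9.3000
Total perimeter = 9.300


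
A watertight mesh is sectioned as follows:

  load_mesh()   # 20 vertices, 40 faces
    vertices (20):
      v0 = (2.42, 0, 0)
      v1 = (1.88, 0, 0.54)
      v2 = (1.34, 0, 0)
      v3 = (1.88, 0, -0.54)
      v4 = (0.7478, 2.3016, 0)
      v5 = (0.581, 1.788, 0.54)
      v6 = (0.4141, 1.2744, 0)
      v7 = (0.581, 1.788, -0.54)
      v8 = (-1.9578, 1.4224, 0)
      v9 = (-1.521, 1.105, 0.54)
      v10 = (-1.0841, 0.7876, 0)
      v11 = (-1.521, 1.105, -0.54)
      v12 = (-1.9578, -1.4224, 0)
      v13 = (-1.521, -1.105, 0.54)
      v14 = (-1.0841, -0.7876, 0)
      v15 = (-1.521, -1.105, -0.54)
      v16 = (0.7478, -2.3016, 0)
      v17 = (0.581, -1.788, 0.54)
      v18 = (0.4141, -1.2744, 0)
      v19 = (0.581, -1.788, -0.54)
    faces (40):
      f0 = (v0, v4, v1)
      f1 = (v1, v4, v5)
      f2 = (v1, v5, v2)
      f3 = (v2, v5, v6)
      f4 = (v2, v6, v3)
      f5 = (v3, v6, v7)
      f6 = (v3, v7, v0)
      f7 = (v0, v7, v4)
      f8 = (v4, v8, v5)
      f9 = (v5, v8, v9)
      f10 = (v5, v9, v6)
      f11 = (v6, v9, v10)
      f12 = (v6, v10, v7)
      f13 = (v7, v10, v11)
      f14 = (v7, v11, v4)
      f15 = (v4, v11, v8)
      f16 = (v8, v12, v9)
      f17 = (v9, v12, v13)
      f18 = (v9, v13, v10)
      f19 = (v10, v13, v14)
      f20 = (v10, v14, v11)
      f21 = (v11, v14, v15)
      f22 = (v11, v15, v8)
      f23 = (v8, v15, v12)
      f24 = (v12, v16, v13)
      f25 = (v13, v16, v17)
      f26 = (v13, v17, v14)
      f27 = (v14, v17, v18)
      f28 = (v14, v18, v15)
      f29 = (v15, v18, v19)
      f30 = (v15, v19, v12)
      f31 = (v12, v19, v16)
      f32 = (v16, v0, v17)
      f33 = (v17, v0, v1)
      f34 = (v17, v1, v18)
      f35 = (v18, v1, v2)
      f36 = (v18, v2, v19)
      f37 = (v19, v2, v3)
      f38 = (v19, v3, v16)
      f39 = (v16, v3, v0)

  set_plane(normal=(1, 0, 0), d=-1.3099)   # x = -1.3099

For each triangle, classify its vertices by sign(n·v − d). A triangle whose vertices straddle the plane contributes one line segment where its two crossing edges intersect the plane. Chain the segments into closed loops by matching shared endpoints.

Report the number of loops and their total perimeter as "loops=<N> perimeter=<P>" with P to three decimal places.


Straddling triangles (18 of 40):
  (v4,v8,v5) [+-+] → (-1.3099, 1.63294, 0)–(-1.3099, 1.5157, 0.137808)  len=0.1809
  (v5,v8,v9) [+--] → (-1.3099, 1.5157, 0.137808)–(-1.3099, 1.17359, 0.54)  len=0.5280
  (v5,v9,v6) [+-+] → (-1.3099, 1.17359, 0.54)–(-1.3099, 1.12348, 0.481091)  len=0.0773
  (v6,v9,v10) [+-+] → (-1.3099, 1.12348, 0.481091)–(-1.3099, 0.95164, 0.279084)  len=0.2652
  (v7,v10,v11) [++-] → (-1.3099, 0.95164, -0.279084)–(-1.3099, 1.17359, -0.54)  len=0.3425
  (v7,v11,v4) [+-+] → (-1.3099, 1.17359, -0.54)–(-1.3099, 1.21634, -0.489756)  len=0.0660
  (v4,v11,v8) [+--] → (-1.3099, 1.21634, -0.489756)–(-1.3099, 1.63294, 0)  len=0.6430
  (v9,v13,v10) [--+] → (-1.3099, -0.190539, 0.279084)–(-1.3099, 0.95164, 0.279084)  len=1.1422
  (v10,v13,v14) [+-+] → (-1.3099, -0.190539, 0.279084)–(-1.3099, -0.95164, 0.279084)  len=0.7611
  (v10,v14,v11) [++-] → (-1.3099, 0.190539, -0.279084)–(-1.3099, 0.95164, -0.279084)  len=0.7611
  (v11,v14,v15) [-+-] → (-1.3099, 0.190539, -0.279084)–(-1.3099, -0.95164, -0.279084)  len=1.1422
  (v12,v16,v13) [-+-] → (-1.3099, -1.63294, 0)–(-1.3099, -1.21634, 0.489756)  len=0.6430
  (v13,v16,v17) [-++] → (-1.3099, -1.21634, 0.489756)–(-1.3099, -1.17359, 0.54)  len=0.0660
  (v13,v17,v14) [-++] → (-1.3099, -1.17359, 0.54)–(-1.3099, -0.95164, 0.279084)  len=0.3425
  (v14,v18,v15) [++-] → (-1.3099, -1.12348, -0.481091)–(-1.3099, -0.95164, -0.279084)  len=0.2652
  (v15,v18,v19) [-++] → (-1.3099, -1.12348, -0.481091)–(-1.3099, -1.17359, -0.54)  len=0.0773
  (v15,v19,v12) [-+-] → (-1.3099, -1.17359, -0.54)–(-1.3099, -1.5157, -0.137808)  len=0.5280
  (v12,v19,v16) [-++] → (-1.3099, -1.5157, -0.137808)–(-1.3099, -1.63294, 0)  len=0.1809

Chained into 1 loop(s):
  loop 1: 18 segments, perimeter = 8.0125
Total perimeter = 8.013

loops=1 perimeter=8.013


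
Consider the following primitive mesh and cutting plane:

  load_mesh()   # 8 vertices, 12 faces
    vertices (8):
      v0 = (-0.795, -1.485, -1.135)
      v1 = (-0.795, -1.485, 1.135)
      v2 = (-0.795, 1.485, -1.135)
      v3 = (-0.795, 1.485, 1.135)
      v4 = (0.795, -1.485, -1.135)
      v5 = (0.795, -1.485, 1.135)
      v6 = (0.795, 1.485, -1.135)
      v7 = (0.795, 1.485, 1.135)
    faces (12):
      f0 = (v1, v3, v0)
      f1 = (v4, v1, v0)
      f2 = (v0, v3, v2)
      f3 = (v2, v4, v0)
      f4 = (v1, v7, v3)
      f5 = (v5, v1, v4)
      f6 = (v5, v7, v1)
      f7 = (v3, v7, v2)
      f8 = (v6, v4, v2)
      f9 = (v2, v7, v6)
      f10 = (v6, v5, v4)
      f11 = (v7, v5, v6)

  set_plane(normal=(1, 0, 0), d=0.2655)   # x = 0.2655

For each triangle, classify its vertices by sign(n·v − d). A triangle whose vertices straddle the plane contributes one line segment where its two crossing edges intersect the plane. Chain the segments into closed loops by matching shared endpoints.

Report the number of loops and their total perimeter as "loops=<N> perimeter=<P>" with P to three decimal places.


loops=1 perimeter=10.480

Straddling triangles (8 of 12):
  (v4,v1,v0) [+--] → (0.2655, -1.485, -0.379047)–(0.2655, -1.485, -1.135)  len=0.7560
  (v2,v4,v0) [-+-] → (0.2655, -0.495934, -1.135)–(0.2655, -1.485, -1.135)  len=0.9891
  (v1,v7,v3) [-+-] → (0.2655, 0.495934, 1.135)–(0.2655, 1.485, 1.135)  len=0.9891
  (v5,v1,v4) [+-+] → (0.2655, -1.485, 1.135)–(0.2655, -1.485, -0.379047)  len=1.5140
  (v5,v7,v1) [++-] → (0.2655, 0.495934, 1.135)–(0.2655, -1.485, 1.135)  len=1.9809
  (v3,v7,v2) [-+-] → (0.2655, 1.485, 1.135)–(0.2655, 1.485, 0.379047)  len=0.7560
  (v6,v4,v2) [++-] → (0.2655, -0.495934, -1.135)–(0.2655, 1.485, -1.135)  len=1.9809
  (v2,v7,v6) [-++] → (0.2655, 1.485, 0.379047)–(0.2655, 1.485, -1.135)  len=1.5140

Chained into 1 loop(s):
  loop 1: 8 segments, perimeter = 10.4800
Total perimeter = 10.480


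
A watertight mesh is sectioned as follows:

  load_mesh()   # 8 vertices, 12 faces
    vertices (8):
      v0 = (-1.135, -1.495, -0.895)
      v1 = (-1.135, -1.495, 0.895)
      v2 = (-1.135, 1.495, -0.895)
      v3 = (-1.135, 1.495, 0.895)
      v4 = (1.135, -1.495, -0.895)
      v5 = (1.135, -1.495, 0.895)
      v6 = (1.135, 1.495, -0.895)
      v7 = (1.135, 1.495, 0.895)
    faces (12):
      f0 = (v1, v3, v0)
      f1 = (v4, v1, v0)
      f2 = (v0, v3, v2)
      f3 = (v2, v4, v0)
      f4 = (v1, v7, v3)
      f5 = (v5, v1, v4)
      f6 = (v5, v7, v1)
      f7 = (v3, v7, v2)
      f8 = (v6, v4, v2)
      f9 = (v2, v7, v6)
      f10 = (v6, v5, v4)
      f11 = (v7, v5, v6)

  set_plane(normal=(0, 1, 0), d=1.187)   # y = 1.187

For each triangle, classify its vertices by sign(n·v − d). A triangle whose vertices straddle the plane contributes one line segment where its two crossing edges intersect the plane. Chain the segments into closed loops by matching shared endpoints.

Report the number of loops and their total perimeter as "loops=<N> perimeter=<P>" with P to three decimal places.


loops=1 perimeter=8.120

Straddling triangles (8 of 12):
  (v1,v3,v0) [-+-] → (-1.135, 1.187, 0.895)–(-1.135, 1.187, 0.710612)  len=0.1844
  (v0,v3,v2) [-++] → (-1.135, 1.187, 0.710612)–(-1.135, 1.187, -0.895)  len=1.6056
  (v2,v4,v0) [+--] → (-0.901167, 1.187, -0.895)–(-1.135, 1.187, -0.895)  len=0.2338
  (v1,v7,v3) [-++] → (0.901167, 1.187, 0.895)–(-1.135, 1.187, 0.895)  len=2.0362
  (v5,v7,v1) [-+-] → (1.135, 1.187, 0.895)–(0.901167, 1.187, 0.895)  len=0.2338
  (v6,v4,v2) [+-+] → (1.135, 1.187, -0.895)–(-0.901167, 1.187, -0.895)  len=2.0362
  (v6,v5,v4) [+--] → (1.135, 1.187, -0.710612)–(1.135, 1.187, -0.895)  len=0.1844
  (v7,v5,v6) [+-+] → (1.135, 1.187, 0.895)–(1.135, 1.187, -0.710612)  len=1.6056

Chained into 1 loop(s):
  loop 1: 8 segments, perimeter = 8.1200
Total perimeter = 8.120


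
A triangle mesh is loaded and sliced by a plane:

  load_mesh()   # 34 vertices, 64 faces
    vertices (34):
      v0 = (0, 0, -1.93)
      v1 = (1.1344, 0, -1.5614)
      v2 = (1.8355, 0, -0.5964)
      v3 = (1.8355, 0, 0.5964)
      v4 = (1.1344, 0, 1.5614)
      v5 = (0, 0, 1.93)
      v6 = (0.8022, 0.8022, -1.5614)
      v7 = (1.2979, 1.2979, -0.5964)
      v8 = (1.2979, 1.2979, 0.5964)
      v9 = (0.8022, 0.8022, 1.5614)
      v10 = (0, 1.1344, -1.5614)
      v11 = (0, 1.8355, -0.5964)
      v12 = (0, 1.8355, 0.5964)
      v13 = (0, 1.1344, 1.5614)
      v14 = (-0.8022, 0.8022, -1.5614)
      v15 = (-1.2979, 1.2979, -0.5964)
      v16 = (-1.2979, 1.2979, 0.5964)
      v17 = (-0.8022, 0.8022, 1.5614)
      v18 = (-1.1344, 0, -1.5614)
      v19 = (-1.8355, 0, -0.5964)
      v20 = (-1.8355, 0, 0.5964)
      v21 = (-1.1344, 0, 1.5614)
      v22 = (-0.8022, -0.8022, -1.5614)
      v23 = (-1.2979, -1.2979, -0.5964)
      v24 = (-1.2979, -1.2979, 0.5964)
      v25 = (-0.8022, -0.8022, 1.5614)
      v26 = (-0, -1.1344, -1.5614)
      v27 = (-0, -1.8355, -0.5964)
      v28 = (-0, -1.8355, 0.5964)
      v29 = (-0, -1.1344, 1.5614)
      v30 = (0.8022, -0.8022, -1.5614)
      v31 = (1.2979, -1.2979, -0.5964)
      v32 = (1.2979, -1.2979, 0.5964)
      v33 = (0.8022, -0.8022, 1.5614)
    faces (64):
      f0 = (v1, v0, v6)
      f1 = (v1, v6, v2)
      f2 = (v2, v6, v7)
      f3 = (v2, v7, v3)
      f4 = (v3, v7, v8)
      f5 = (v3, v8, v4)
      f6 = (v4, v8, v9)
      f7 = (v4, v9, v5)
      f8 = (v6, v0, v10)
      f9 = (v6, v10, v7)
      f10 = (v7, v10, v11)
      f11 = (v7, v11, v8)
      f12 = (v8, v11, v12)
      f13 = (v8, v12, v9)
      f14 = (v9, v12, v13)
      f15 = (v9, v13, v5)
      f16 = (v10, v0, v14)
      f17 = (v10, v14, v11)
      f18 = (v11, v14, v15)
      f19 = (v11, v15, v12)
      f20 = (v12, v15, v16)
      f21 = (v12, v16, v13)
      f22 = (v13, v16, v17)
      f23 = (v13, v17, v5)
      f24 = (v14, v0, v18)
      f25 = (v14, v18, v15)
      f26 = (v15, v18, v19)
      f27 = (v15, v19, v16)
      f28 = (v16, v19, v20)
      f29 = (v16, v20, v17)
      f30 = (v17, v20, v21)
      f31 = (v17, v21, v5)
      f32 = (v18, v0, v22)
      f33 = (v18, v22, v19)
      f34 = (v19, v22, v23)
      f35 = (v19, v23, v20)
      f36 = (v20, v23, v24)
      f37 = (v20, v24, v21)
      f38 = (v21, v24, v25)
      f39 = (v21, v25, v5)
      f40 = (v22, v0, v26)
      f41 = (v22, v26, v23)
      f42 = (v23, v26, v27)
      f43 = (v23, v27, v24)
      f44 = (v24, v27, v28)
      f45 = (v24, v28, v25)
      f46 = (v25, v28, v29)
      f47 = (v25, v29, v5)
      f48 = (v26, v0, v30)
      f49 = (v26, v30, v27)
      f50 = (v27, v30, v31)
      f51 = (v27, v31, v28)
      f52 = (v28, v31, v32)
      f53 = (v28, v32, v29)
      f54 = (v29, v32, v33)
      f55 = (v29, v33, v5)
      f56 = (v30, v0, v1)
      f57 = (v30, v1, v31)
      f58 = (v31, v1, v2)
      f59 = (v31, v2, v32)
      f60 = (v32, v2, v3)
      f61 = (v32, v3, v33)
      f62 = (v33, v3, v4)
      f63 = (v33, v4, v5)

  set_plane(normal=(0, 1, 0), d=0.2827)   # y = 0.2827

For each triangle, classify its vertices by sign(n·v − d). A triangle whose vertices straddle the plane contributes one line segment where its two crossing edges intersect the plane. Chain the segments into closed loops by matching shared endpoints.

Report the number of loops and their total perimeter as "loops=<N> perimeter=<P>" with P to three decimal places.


loops=1 perimeter=11.387

Straddling triangles (20 of 64):
  (v1,v0,v6) [--+] → (0.2827, 0.2827, -1.8001)–(1.01733, 0.2827, -1.5614)  len=0.7724
  (v1,v6,v2) [-+-] → (1.01733, 0.2827, -1.5614)–(1.47136, 0.2827, -0.936472)  len=0.7724
  (v2,v6,v7) [-++] → (1.47136, 0.2827, -0.936472)–(1.7184, 0.2827, -0.5964)  len=0.4203
  (v2,v7,v3) [-+-] → (1.7184, 0.2827, -0.5964)–(1.7184, 0.2827, 0.336592)  len=0.9330
  (v3,v7,v8) [-++] → (1.7184, 0.2827, 0.336592)–(1.7184, 0.2827, 0.5964)  len=0.2598
  (v3,v8,v4) [-+-] → (1.7184, 0.2827, 0.5964)–(1.17001, 0.2827, 1.35121)  len=0.9330
  (v4,v8,v9) [-++] → (1.17001, 0.2827, 1.35121)–(1.01733, 0.2827, 1.5614)  len=0.2598
  (v4,v9,v5) [-+-] → (1.01733, 0.2827, 1.5614)–(0.2827, 0.2827, 1.8001)  len=0.7724
  (v6,v0,v10) [+-+] → (0.2827, 0.2827, -1.8001)–(0, 0.2827, -1.83814)  len=0.2852
  (v9,v13,v5) [++-] → (0, 0.2827, 1.83814)–(0.2827, 0.2827, 1.8001)  len=0.2852
  (v10,v0,v14) [+-+] → (0, 0.2827, -1.83814)–(-0.2827, 0.2827, -1.8001)  len=0.2852
  (v13,v17,v5) [++-] → (-0.2827, 0.2827, 1.8001)–(0, 0.2827, 1.83814)  len=0.2852
  (v14,v0,v18) [+--] → (-0.2827, 0.2827, -1.8001)–(-1.01733, 0.2827, -1.5614)  len=0.7724
  (v14,v18,v15) [+-+] → (-1.01733, 0.2827, -1.5614)–(-1.17001, 0.2827, -1.35121)  len=0.2598
  (v15,v18,v19) [+--] → (-1.17001, 0.2827, -1.35121)–(-1.7184, 0.2827, -0.5964)  len=0.9330
  (v15,v19,v16) [+-+] → (-1.7184, 0.2827, -0.5964)–(-1.7184, 0.2827, -0.336592)  len=0.2598
  (v16,v19,v20) [+--] → (-1.7184, 0.2827, -0.336592)–(-1.7184, 0.2827, 0.5964)  len=0.9330
  (v16,v20,v17) [+-+] → (-1.7184, 0.2827, 0.5964)–(-1.47136, 0.2827, 0.936472)  len=0.4203
  (v17,v20,v21) [+--] → (-1.47136, 0.2827, 0.936472)–(-1.01733, 0.2827, 1.5614)  len=0.7724
  (v17,v21,v5) [+--] → (-1.01733, 0.2827, 1.5614)–(-0.2827, 0.2827, 1.8001)  len=0.7724

Chained into 1 loop(s):
  loop 1: 20 segments, perimeter = 11.3875
Total perimeter = 11.387


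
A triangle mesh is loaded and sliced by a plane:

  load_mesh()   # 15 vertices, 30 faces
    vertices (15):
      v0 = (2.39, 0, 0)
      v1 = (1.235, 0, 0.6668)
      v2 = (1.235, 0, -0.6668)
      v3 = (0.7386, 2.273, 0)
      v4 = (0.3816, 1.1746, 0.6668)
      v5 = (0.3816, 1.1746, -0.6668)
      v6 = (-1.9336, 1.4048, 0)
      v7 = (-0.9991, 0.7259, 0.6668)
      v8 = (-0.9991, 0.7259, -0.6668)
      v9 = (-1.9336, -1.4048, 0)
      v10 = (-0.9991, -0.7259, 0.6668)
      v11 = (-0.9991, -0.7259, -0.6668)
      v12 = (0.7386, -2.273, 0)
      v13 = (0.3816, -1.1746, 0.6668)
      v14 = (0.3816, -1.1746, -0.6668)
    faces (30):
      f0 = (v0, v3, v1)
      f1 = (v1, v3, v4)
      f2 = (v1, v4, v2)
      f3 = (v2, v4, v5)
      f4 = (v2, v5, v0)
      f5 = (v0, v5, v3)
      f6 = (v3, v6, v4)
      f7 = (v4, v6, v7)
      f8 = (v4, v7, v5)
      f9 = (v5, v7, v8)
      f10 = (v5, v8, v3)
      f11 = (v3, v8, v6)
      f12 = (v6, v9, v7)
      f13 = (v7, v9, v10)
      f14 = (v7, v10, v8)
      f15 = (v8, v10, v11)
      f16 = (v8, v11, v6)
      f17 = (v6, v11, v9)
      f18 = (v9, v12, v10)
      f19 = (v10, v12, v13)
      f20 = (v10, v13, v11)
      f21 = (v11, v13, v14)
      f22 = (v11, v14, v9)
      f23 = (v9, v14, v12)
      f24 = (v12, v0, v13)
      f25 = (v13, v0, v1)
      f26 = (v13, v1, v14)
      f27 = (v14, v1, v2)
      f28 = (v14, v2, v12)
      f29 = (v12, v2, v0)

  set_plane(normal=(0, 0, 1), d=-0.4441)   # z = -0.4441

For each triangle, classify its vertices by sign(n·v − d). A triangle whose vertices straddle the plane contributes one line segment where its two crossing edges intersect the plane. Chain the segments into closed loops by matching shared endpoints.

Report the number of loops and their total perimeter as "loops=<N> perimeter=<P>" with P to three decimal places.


loops=2 perimeter=16.786

Straddling triangles (20 of 30):
  (v1,v4,v2) [++-] → (1.09249, 0.196148, -0.4441)–(1.235, 0, -0.4441)  len=0.2425
  (v2,v4,v5) [-+-] → (1.09249, 0.196148, -0.4441)–(0.3816, 1.1746, -0.4441)  len=1.2094
  (v2,v5,v0) [--+] → (1.05237, 0.782303, -0.4441)–(1.62075, 0, -0.4441)  len=0.9670
  (v0,v5,v3) [+-+] → (1.05237, 0.782303, -0.4441)–(0.500832, 1.54145, -0.4441)  len=0.9383
  (v4,v7,v5) [++-] → (0.151035, 1.09967, -0.4441)–(0.3816, 1.1746, -0.4441)  len=0.2424
  (v5,v7,v8) [-+-] → (0.151035, 1.09967, -0.4441)–(-0.9991, 0.7259, -0.4441)  len=1.2093
  (v5,v8,v3) [--+] → (-0.418737, 1.24261, -0.4441)–(0.500832, 1.54145, -0.4441)  len=0.9669
  (v3,v8,v6) [+-+] → (-0.418737, 1.24261, -0.4441)–(-1.31121, 0.952641, -0.4441)  len=0.9384
  (v7,v10,v8) [++-] → (-0.9991, 0.483462, -0.4441)–(-0.9991, 0.7259, -0.4441)  len=0.2424
  (v8,v10,v11) [-+-] → (-0.9991, 0.483462, -0.4441)–(-0.9991, -0.7259, -0.4441)  len=1.2094
  (v8,v11,v6) [--+] → (-1.31121, -0.014282, -0.4441)–(-1.31121, 0.952641, -0.4441)  len=0.9669
  (v6,v11,v9) [+-+] → (-1.31121, -0.014282, -0.4441)–(-1.31121, -0.952641, -0.4441)  len=0.9384
  (v10,v13,v11) [++-] → (-0.768535, -0.800829, -0.4441)–(-0.9991, -0.7259, -0.4441)  len=0.2424
  (v11,v13,v14) [-+-] → (-0.768535, -0.800829, -0.4441)–(0.3816, -1.1746, -0.4441)  len=1.2093
  (v11,v14,v9) [--+] → (-0.391638, -1.25148, -0.4441)–(-1.31121, -0.952641, -0.4441)  len=0.9669
  (v9,v14,v12) [+-+] → (-0.391638, -1.25148, -0.4441)–(0.500832, -1.54145, -0.4441)  len=0.9384
  (v13,v1,v14) [++-] → (0.524111, -0.978452, -0.4441)–(0.3816, -1.1746, -0.4441)  len=0.2425
  (v14,v1,v2) [-+-] → (0.524111, -0.978452, -0.4441)–(1.235, 0, -0.4441)  len=1.2094
  (v14,v2,v12) [--+] → (1.06921, -0.759144, -0.4441)–(0.500832, -1.54145, -0.4441)  len=0.9670
  (v12,v2,v0) [+-+] → (1.06921, -0.759144, -0.4441)–(1.62075, 0, -0.4441)  len=0.9383

Chained into 2 loop(s):
  loop 1: 10 segments, perimeter = 7.2591
  loop 2: 10 segments, perimeter = 9.5265
Total perimeter = 16.786


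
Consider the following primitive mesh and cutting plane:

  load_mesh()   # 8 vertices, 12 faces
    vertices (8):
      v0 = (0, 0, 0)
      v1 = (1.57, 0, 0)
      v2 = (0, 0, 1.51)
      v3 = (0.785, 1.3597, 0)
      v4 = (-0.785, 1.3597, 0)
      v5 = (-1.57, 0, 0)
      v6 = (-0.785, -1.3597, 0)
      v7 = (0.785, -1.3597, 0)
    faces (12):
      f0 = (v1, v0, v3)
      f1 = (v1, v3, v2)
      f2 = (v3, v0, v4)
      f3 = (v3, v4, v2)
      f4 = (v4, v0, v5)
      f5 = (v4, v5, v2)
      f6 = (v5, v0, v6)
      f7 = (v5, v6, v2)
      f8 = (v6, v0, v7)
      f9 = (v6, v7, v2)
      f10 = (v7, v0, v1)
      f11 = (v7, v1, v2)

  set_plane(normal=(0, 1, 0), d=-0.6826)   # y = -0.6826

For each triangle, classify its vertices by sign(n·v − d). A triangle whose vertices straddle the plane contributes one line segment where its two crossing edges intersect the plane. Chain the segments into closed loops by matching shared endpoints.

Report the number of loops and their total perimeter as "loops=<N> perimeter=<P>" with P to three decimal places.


Straddling triangles (6 of 12):
  (v5,v0,v6) [++-] → (-0.394088, -0.6826, 0)–(-1.17591, -0.6826, 0)  len=0.7818
  (v5,v6,v2) [+-+] → (-1.17591, -0.6826, 0)–(-0.394088, -0.6826, 0.751946)  len=1.0847
  (v6,v0,v7) [-+-] → (-0.394088, -0.6826, 0)–(0.394088, -0.6826, 0)  len=0.7882
  (v6,v7,v2) [--+] → (0.394088, -0.6826, 0.751946)–(-0.394088, -0.6826, 0.751946)  len=0.7882
  (v7,v0,v1) [-++] → (0.394088, -0.6826, 0)–(1.17591, -0.6826, 0)  len=0.7818
  (v7,v1,v2) [-++] → (1.17591, -0.6826, 0)–(0.394088, -0.6826, 0.751946)  len=1.0847

Chained into 1 loop(s):
  loop 1: 6 segments, perimeter = 5.3095
Total perimeter = 5.309

loops=1 perimeter=5.309


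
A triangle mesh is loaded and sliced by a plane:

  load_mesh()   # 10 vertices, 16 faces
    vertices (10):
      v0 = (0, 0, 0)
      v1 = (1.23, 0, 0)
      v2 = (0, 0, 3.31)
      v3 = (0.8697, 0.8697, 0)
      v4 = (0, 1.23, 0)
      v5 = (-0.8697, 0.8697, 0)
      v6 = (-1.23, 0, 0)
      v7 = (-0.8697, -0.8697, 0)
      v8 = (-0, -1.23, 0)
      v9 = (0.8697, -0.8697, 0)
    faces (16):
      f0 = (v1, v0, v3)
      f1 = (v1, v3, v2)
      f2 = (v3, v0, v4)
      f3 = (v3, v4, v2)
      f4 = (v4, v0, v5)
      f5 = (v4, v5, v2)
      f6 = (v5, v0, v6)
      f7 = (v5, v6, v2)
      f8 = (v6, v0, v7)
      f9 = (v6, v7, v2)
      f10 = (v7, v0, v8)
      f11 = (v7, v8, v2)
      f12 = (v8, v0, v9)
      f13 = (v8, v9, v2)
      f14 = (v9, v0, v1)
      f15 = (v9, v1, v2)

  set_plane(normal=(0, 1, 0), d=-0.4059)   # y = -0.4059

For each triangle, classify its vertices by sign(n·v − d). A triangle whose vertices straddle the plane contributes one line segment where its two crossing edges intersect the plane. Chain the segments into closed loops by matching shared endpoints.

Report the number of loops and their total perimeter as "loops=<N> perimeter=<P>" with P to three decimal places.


loops=1 perimeter=7.106

Straddling triangles (8 of 16):
  (v6,v0,v7) [++-] → (-0.4059, -0.4059, 0)–(-1.06184, -0.4059, 0)  len=0.6559
  (v6,v7,v2) [+-+] → (-1.06184, -0.4059, 0)–(-0.4059, -0.4059, 1.76518)  len=1.8831
  (v7,v0,v8) [-+-] → (-0.4059, -0.4059, 0)–(0, -0.4059, 0)  len=0.4059
  (v7,v8,v2) [--+] → (0, -0.4059, 2.2177)–(-0.4059, -0.4059, 1.76518)  len=0.6079
  (v8,v0,v9) [-+-] → (0, -0.4059, 0)–(0.4059, -0.4059, 0)  len=0.4059
  (v8,v9,v2) [--+] → (0.4059, -0.4059, 1.76518)–(0, -0.4059, 2.2177)  len=0.6079
  (v9,v0,v1) [-++] → (0.4059, -0.4059, 0)–(1.06184, -0.4059, 0)  len=0.6559
  (v9,v1,v2) [-++] → (1.06184, -0.4059, 0)–(0.4059, -0.4059, 1.76518)  len=1.8831

Chained into 1 loop(s):
  loop 1: 8 segments, perimeter = 7.1057
Total perimeter = 7.106


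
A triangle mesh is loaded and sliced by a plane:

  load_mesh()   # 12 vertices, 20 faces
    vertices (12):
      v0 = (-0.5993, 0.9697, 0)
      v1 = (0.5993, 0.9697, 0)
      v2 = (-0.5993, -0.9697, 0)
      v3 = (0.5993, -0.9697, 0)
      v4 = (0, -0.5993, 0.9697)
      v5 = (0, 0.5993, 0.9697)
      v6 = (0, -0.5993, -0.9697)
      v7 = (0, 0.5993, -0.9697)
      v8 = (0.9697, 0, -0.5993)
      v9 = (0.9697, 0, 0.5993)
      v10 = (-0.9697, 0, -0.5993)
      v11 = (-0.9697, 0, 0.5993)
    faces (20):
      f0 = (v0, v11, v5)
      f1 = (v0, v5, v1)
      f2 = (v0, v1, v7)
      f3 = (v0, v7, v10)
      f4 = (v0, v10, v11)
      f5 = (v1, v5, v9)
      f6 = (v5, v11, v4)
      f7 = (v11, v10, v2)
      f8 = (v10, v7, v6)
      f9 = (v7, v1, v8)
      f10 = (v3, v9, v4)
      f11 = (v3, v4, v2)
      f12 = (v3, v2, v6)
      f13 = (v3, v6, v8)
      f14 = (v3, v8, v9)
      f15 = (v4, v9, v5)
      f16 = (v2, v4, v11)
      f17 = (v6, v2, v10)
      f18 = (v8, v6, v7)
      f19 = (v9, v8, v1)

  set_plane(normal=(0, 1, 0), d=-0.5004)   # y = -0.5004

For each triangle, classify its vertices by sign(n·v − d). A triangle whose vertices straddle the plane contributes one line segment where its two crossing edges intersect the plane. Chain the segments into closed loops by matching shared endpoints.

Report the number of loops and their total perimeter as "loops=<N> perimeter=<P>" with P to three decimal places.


Straddling triangles (10 of 20):
  (v5,v11,v4) [++-] → (-0.160026, -0.5004, 0.908574)–(0, -0.5004, 0.9697)  len=0.1713
  (v11,v10,v2) [++-] → (-0.77856, -0.5004, -0.29004)–(-0.77856, -0.5004, 0.29004)  len=0.5801
  (v10,v7,v6) [++-] → (0, -0.5004, -0.9697)–(-0.160026, -0.5004, -0.908574)  len=0.1713
  (v3,v9,v4) [-+-] → (0.77856, -0.5004, 0.29004)–(0.160026, -0.5004, 0.908574)  len=0.8747
  (v3,v6,v8) [--+] → (0.160026, -0.5004, -0.908574)–(0.77856, -0.5004, -0.29004)  len=0.8747
  (v3,v8,v9) [-++] → (0.77856, -0.5004, -0.29004)–(0.77856, -0.5004, 0.29004)  len=0.5801
  (v4,v9,v5) [-++] → (0.160026, -0.5004, 0.908574)–(0, -0.5004, 0.9697)  len=0.1713
  (v2,v4,v11) [--+] → (-0.160026, -0.5004, 0.908574)–(-0.77856, -0.5004, 0.29004)  len=0.8747
  (v6,v2,v10) [--+] → (-0.77856, -0.5004, -0.29004)–(-0.160026, -0.5004, -0.908574)  len=0.8747
  (v8,v6,v7) [+-+] → (0.160026, -0.5004, -0.908574)–(0, -0.5004, -0.9697)  len=0.1713

Chained into 1 loop(s):
  loop 1: 10 segments, perimeter = 5.3443
Total perimeter = 5.344

loops=1 perimeter=5.344


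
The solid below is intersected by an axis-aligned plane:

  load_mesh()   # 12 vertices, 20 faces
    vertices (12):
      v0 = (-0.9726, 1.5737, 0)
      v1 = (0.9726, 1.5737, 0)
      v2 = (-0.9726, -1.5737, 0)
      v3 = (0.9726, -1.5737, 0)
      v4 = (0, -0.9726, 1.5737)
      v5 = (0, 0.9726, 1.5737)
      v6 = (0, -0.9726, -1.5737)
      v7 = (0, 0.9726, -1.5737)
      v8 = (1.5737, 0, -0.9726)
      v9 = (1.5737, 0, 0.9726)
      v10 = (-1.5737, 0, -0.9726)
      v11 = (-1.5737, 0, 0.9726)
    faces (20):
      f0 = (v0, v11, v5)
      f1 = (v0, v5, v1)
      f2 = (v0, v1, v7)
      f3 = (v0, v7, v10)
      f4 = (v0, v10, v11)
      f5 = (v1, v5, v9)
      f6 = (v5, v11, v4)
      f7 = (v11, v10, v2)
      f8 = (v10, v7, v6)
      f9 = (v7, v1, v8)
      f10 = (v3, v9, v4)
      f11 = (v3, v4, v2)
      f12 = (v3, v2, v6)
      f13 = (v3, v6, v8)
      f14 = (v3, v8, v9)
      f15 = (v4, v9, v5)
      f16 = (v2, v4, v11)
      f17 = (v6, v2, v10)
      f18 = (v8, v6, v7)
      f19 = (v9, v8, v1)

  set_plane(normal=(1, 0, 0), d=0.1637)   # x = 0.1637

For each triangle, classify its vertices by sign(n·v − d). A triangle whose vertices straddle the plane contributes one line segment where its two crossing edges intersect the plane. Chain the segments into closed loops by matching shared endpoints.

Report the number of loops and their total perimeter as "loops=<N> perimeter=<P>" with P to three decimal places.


loops=1 perimeter=10.235

Straddling triangles (10 of 20):
  (v0,v5,v1) [--+] → (0.1637, 1.07377, 1.30883)–(0.1637, 1.5737, 0)  len=1.4011
  (v0,v1,v7) [-+-] → (0.1637, 1.5737, 0)–(0.1637, 1.07377, -1.30883)  len=1.4011
  (v1,v5,v9) [+-+] → (0.1637, 1.07377, 1.30883)–(0.1637, 0.871428, 1.51117)  len=0.2862
  (v7,v1,v8) [-++] → (0.1637, 1.07377, -1.30883)–(0.1637, 0.871428, -1.51117)  len=0.2862
  (v3,v9,v4) [++-] → (0.1637, -0.871428, 1.51117)–(0.1637, -1.07377, 1.30883)  len=0.2862
  (v3,v4,v2) [+--] → (0.1637, -1.07377, 1.30883)–(0.1637, -1.5737, 0)  len=1.4011
  (v3,v2,v6) [+--] → (0.1637, -1.5737, 0)–(0.1637, -1.07377, -1.30883)  len=1.4011
  (v3,v6,v8) [+-+] → (0.1637, -1.07377, -1.30883)–(0.1637, -0.871428, -1.51117)  len=0.2862
  (v4,v9,v5) [-+-] → (0.1637, -0.871428, 1.51117)–(0.1637, 0.871428, 1.51117)  len=1.7429
  (v8,v6,v7) [+--] → (0.1637, -0.871428, -1.51117)–(0.1637, 0.871428, -1.51117)  len=1.7429

Chained into 1 loop(s):
  loop 1: 10 segments, perimeter = 10.2346
Total perimeter = 10.235


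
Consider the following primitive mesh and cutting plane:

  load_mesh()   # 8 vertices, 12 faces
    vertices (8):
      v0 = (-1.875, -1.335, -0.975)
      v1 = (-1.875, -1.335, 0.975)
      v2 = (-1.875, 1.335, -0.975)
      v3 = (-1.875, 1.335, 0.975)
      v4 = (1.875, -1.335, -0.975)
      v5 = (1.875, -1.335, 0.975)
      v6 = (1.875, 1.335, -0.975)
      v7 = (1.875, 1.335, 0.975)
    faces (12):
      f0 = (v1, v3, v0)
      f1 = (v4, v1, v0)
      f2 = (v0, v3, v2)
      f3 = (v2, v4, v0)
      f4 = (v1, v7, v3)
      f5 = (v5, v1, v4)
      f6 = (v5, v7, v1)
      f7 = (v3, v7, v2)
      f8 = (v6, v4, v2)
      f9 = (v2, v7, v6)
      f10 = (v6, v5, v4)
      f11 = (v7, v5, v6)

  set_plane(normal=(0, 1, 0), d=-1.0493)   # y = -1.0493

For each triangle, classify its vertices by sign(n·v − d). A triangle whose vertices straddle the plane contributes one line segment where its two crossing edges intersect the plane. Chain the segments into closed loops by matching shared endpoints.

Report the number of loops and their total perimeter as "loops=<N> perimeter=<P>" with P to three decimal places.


loops=1 perimeter=11.400

Straddling triangles (8 of 12):
  (v1,v3,v0) [-+-] → (-1.875, -1.0493, 0.975)–(-1.875, -1.0493, -0.766343)  len=1.7413
  (v0,v3,v2) [-++] → (-1.875, -1.0493, -0.766343)–(-1.875, -1.0493, -0.975)  len=0.2087
  (v2,v4,v0) [+--] → (1.47374, -1.0493, -0.975)–(-1.875, -1.0493, -0.975)  len=3.3487
  (v1,v7,v3) [-++] → (-1.47374, -1.0493, 0.975)–(-1.875, -1.0493, 0.975)  len=0.4013
  (v5,v7,v1) [-+-] → (1.875, -1.0493, 0.975)–(-1.47374, -1.0493, 0.975)  len=3.3487
  (v6,v4,v2) [+-+] → (1.875, -1.0493, -0.975)–(1.47374, -1.0493, -0.975)  len=0.4013
  (v6,v5,v4) [+--] → (1.875, -1.0493, 0.766343)–(1.875, -1.0493, -0.975)  len=1.7413
  (v7,v5,v6) [+-+] → (1.875, -1.0493, 0.975)–(1.875, -1.0493, 0.766343)  len=0.2087

Chained into 1 loop(s):
  loop 1: 8 segments, perimeter = 11.4000
Total perimeter = 11.400


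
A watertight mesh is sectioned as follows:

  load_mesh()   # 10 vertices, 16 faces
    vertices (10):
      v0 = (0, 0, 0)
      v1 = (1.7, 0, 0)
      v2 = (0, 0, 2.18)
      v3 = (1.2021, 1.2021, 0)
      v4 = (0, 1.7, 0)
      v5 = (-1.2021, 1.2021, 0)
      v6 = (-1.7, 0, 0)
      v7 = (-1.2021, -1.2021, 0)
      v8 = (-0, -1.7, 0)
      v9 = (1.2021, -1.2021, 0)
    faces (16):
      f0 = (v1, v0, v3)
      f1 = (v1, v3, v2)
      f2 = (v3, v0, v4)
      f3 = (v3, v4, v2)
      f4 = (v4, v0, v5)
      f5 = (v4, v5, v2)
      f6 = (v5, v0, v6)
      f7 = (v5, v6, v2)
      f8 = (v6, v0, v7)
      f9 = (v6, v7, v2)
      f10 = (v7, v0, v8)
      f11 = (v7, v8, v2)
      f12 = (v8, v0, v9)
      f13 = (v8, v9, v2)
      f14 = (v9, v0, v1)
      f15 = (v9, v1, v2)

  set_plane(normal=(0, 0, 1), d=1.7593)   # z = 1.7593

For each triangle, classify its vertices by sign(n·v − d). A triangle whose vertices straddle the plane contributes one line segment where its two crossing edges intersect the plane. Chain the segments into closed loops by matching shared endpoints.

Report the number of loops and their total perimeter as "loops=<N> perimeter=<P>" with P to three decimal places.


Straddling triangles (8 of 16):
  (v1,v3,v2) [--+] → (0.231983, 0.231983, 1.7593)–(0.328069, 0, 1.7593)  len=0.2511
  (v3,v4,v2) [--+] → (0, 0.328069, 1.7593)–(0.231983, 0.231983, 1.7593)  len=0.2511
  (v4,v5,v2) [--+] → (-0.231983, 0.231983, 1.7593)–(0, 0.328069, 1.7593)  len=0.2511
  (v5,v6,v2) [--+] → (-0.328069, 0, 1.7593)–(-0.231983, 0.231983, 1.7593)  len=0.2511
  (v6,v7,v2) [--+] → (-0.231983, -0.231983, 1.7593)–(-0.328069, 0, 1.7593)  len=0.2511
  (v7,v8,v2) [--+] → (0, -0.328069, 1.7593)–(-0.231983, -0.231983, 1.7593)  len=0.2511
  (v8,v9,v2) [--+] → (0.231983, -0.231983, 1.7593)–(0, -0.328069, 1.7593)  len=0.2511
  (v9,v1,v2) [--+] → (0.328069, 0, 1.7593)–(0.231983, -0.231983, 1.7593)  len=0.2511

Chained into 1 loop(s):
  loop 1: 8 segments, perimeter = 2.0088
Total perimeter = 2.009

loops=1 perimeter=2.009


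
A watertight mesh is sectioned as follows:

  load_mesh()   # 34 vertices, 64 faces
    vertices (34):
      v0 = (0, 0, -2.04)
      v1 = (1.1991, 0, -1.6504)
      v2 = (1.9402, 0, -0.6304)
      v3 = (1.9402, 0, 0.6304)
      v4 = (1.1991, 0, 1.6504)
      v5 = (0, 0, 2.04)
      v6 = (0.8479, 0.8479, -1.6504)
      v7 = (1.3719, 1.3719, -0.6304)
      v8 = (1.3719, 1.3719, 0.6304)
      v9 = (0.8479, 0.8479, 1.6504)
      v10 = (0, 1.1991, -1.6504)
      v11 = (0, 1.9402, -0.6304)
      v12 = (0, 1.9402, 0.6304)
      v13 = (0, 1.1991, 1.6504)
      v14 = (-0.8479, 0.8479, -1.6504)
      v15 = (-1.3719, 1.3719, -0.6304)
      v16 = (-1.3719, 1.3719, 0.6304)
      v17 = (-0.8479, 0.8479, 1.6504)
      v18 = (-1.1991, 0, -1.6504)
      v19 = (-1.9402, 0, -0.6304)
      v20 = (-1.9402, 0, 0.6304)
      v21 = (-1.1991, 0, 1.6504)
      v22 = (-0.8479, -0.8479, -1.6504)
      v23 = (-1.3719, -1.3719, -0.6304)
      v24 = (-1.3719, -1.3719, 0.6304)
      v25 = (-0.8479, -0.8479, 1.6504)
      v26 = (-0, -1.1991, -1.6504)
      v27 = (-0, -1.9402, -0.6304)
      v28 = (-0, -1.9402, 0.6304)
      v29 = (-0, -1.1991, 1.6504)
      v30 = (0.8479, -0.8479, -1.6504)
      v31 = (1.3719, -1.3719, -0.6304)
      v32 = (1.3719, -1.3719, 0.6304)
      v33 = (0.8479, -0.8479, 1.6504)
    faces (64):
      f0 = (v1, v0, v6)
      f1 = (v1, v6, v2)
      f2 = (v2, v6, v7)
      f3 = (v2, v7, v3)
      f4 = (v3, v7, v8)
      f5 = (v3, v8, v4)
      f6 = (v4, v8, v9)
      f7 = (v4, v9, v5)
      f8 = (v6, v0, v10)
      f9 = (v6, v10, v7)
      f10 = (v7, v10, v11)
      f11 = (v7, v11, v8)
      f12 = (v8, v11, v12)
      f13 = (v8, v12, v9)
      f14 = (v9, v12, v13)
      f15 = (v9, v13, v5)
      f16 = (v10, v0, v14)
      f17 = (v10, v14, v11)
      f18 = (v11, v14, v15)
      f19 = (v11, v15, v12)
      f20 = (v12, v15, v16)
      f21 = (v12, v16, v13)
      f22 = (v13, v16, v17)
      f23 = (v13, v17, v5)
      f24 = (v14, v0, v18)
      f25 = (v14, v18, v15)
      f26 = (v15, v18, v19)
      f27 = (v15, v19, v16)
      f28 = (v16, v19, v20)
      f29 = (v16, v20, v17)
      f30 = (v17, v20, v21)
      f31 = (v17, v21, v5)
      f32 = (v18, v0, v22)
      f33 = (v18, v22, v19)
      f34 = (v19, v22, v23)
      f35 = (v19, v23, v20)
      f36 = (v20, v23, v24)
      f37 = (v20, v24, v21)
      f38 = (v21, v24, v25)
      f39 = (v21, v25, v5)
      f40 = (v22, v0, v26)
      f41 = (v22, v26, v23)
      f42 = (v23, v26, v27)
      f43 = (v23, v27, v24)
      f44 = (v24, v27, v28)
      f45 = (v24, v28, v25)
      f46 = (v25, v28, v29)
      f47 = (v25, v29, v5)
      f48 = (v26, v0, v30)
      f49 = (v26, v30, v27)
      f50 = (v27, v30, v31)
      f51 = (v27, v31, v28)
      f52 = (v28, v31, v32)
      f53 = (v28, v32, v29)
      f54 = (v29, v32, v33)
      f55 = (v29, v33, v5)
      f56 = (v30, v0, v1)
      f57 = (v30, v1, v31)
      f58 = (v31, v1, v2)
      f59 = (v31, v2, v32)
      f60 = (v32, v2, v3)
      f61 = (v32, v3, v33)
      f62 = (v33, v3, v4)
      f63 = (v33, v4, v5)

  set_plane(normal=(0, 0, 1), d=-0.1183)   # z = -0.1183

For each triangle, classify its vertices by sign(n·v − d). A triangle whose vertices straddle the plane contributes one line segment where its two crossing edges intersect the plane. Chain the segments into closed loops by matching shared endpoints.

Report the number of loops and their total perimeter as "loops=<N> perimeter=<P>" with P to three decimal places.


Straddling triangles (16 of 64):
  (v2,v7,v3) [--+] → (1.60273, 0.814674, -0.1183)–(1.9402, 0, -0.1183)  len=0.8818
  (v3,v7,v8) [+-+] → (1.60273, 0.814674, -0.1183)–(1.3719, 1.3719, -0.1183)  len=0.6031
  (v7,v11,v8) [--+] → (0.557226, 1.70937, -0.1183)–(1.3719, 1.3719, -0.1183)  len=0.8818
  (v8,v11,v12) [+-+] → (0.557226, 1.70937, -0.1183)–(0, 1.9402, -0.1183)  len=0.6031
  (v11,v15,v12) [--+] → (-0.814674, 1.60273, -0.1183)–(0, 1.9402, -0.1183)  len=0.8818
  (v12,v15,v16) [+-+] → (-0.814674, 1.60273, -0.1183)–(-1.3719, 1.3719, -0.1183)  len=0.6031
  (v15,v19,v16) [--+] → (-1.70937, 0.557226, -0.1183)–(-1.3719, 1.3719, -0.1183)  len=0.8818
  (v16,v19,v20) [+-+] → (-1.70937, 0.557226, -0.1183)–(-1.9402, 0, -0.1183)  len=0.6031
  (v19,v23,v20) [--+] → (-1.60273, -0.814674, -0.1183)–(-1.9402, 0, -0.1183)  len=0.8818
  (v20,v23,v24) [+-+] → (-1.60273, -0.814674, -0.1183)–(-1.3719, -1.3719, -0.1183)  len=0.6031
  (v23,v27,v24) [--+] → (-0.557226, -1.70937, -0.1183)–(-1.3719, -1.3719, -0.1183)  len=0.8818
  (v24,v27,v28) [+-+] → (-0.557226, -1.70937, -0.1183)–(0, -1.9402, -0.1183)  len=0.6031
  (v27,v31,v28) [--+] → (0.814674, -1.60273, -0.1183)–(0, -1.9402, -0.1183)  len=0.8818
  (v28,v31,v32) [+-+] → (0.814674, -1.60273, -0.1183)–(1.3719, -1.3719, -0.1183)  len=0.6031
  (v31,v2,v32) [--+] → (1.70937, -0.557226, -0.1183)–(1.3719, -1.3719, -0.1183)  len=0.8818
  (v32,v2,v3) [+-+] → (1.70937, -0.557226, -0.1183)–(1.9402, 0, -0.1183)  len=0.6031

Chained into 1 loop(s):
  loop 1: 16 segments, perimeter = 11.8796
Total perimeter = 11.880

loops=1 perimeter=11.880
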